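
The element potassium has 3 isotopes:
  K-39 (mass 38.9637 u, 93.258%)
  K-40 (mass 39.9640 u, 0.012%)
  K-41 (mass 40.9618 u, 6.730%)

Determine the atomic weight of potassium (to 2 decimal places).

Weight each isotope mass by its fractional abundance: 0.93258 × 38.9637 + 0.00012 × 39.9640 + 0.06730 × 40.9618
= 36.33677 + 0.00480 + 2.75673 = 39.09830 u

39.10 u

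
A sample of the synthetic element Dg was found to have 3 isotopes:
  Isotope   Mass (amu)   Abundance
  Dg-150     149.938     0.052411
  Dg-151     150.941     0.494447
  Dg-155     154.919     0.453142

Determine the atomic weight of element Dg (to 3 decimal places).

Average mass = Σ (abundance × isotope mass) = 0.052411 × 149.938 + 0.494447 × 150.941 + 0.453142 × 154.919
= 7.8584 + 74.6323 + 70.2003 = 152.6910 amu

152.691 amu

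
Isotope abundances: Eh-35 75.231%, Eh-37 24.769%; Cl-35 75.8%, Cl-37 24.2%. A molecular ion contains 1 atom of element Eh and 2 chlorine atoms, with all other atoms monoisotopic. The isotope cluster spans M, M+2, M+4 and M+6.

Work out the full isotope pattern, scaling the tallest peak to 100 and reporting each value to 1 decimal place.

Element Eh pattern (n=1): 0.75231 : 0.24769
Chlorine pattern (n=2): 0.574564 : 0.366872 : 0.058564
Convolve the two distributions (both contribute in 2-u steps):
  M: 0.75231×0.574564 = 0.432250
  M+2: 0.75231×0.366872 + 0.24769×0.574564 = 0.418315
  M+4: 0.75231×0.058564 + 0.24769×0.366872 = 0.134929
  M+6: 0.24769×0.058564 = 0.014506
Scale to base peak (0.432250) = 100: 100.0 : 96.8 : 31.2 : 3.4

100.0 : 96.8 : 31.2 : 3.4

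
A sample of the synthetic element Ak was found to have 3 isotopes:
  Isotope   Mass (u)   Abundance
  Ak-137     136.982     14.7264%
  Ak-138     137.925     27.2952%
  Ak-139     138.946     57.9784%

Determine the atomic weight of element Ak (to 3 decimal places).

Weight each isotope mass by its fractional abundance: 0.147264 × 136.982 + 0.272952 × 137.925 + 0.579784 × 138.946
= 20.1725 + 37.6469 + 80.5587 = 138.3781 u

138.378 u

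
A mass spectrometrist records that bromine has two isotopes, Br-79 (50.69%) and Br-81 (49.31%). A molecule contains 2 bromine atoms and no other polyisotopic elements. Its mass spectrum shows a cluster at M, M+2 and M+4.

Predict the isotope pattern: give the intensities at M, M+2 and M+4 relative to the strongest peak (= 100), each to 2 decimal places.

51.40 : 100.00 : 48.64

The 2 Br atoms are independent, so intensities follow the terms of (0.5069 + 0.4931)^2.
P(M) = 0.5069^2 = 0.256948
P(M+2) = 2 × 0.5069^1 × 0.4931^1 = 0.499905
P(M+4) = 0.4931^2 = 0.243148
The M+2 peak is largest (0.499905); scaling to 100 gives 51.40 : 100.00 : 48.64.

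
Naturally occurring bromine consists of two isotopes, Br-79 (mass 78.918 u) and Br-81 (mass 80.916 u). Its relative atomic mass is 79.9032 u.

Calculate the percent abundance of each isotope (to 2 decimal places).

Writing the weighted mean with unknown fraction x of Br-79:
78.918·x + 80.916·(1 − x) = 79.9032
(78.918 − 80.916)·x = 79.9032 − 80.916
x = -1.0128 / -1.998 = 0.50691 → 50.69% Br-79, 49.31% Br-81.

Br-79: 50.69%, Br-81: 49.31%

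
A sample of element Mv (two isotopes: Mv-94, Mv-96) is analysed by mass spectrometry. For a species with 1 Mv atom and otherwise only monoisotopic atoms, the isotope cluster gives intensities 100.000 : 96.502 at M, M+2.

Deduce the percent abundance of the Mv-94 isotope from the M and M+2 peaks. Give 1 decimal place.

50.9%

Write p for the Mv-94 fraction. I(M+2)/I(M) = [C(1,1)·p^0·(1−p)] / p^1 = 1·(1−p)/p = 96.502/100.000 = 0.9650
(1−p)/p = 0.9650/1 = 0.9650  ⇒  p = 1/(1 + 0.9650) = 0.5089
Mv-94: 50.9%, Mv-96: 49.1%.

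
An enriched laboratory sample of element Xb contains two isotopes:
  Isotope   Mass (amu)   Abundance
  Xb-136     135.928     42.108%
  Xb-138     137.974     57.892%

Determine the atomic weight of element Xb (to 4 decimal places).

Average mass = Σ (abundance × isotope mass) = 0.42108 × 135.928 + 0.57892 × 137.974
= 57.23656 + 79.87591 = 137.11247 amu

137.1125 amu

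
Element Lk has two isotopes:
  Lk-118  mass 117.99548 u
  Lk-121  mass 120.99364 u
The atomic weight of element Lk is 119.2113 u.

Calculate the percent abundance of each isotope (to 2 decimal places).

With x = fraction of Lk-118 (so Lk-121 is 1 − x):
117.99548·x + 120.99364·(1 − x) = 119.2113
(117.99548 − 120.99364)·x = 119.2113 − 120.99364
x = -1.78234 / -2.99816 = 0.59448 → 59.45% Lk-118, 40.55% Lk-121.

Lk-118: 59.45%, Lk-121: 40.55%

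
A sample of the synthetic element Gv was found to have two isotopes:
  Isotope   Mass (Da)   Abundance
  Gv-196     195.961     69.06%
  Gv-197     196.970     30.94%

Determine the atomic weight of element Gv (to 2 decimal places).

196.27 Da

Average mass = Σ (abundance × isotope mass) = 0.6906 × 195.961 + 0.3094 × 196.970
= 135.3307 + 60.9425 = 196.2732 Da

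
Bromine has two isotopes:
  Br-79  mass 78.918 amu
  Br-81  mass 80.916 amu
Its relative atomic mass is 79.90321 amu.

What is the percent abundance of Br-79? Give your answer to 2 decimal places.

Writing the weighted mean with unknown fraction x of Br-79:
78.918·x + 80.916·(1 − x) = 79.90321
(78.918 − 80.916)·x = 79.90321 − 80.916
x = -1.01279 / -1.998 = 0.50690 → 50.69% Br-79, 49.31% Br-81.

50.69%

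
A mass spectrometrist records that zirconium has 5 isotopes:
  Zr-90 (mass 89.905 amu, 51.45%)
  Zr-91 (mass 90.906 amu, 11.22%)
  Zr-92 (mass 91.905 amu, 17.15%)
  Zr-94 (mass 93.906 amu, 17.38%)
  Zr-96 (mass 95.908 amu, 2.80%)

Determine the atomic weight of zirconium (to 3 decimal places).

91.224 amu

Ar = Σ fᵢ·mᵢ = 0.5145 × 89.905 + 0.1122 × 90.906 + 0.1715 × 91.905 + 0.1738 × 93.906 + 0.0280 × 95.908
= 46.2561 + 10.1997 + 15.7617 + 16.3209 + 2.6854 = 91.2238 amu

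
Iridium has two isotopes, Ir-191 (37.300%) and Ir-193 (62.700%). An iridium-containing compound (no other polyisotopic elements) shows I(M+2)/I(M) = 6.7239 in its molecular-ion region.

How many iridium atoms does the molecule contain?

4

With n Ir atoms, P(M+2)/P(M) = C(n,1)·p^(n−1)q / p^n = n·q/p = n · 0.62700/0.37300.
n = 6.7239 × 0.37300/0.62700 = 4.00 ≈ 4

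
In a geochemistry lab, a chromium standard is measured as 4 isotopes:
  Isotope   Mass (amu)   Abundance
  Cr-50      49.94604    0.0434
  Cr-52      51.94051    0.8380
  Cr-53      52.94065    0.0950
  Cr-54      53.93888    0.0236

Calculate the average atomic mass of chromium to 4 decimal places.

51.9961 amu

The abundance-weighted mean is 0.0434 × 49.94604 + 0.8380 × 51.94051 + 0.0950 × 52.94065 + 0.0236 × 53.93888
= 2.167658 + 43.526147 + 5.029362 + 1.272958 = 51.996125 amu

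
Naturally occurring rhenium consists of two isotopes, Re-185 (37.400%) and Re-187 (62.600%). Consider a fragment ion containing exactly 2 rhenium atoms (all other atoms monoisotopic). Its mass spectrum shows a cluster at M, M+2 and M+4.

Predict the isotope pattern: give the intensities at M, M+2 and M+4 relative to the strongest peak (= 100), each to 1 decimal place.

29.9 : 100.0 : 83.7

Each Re atom is independently Re-185 (p = 0.37400) or Re-187 (q = 0.62600); the cluster is the binomial expansion (p + q)^2.
P(M) = 0.37400^2 = 0.139876
P(M+2) = 2 × 0.37400^1 × 0.62600^1 = 0.468248
P(M+4) = 0.62600^2 = 0.391876
The M+2 peak is largest (0.468248); scaling to 100 gives 29.9 : 100.0 : 83.7.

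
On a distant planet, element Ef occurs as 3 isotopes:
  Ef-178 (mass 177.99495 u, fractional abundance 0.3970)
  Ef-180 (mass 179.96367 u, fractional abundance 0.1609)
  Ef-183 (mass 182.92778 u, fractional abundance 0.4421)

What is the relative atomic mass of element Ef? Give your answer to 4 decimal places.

Weight each isotope mass by its fractional abundance: 0.3970 × 177.99495 + 0.1609 × 179.96367 + 0.4421 × 182.92778
= 70.663995 + 28.956155 + 80.872372 = 180.492522 u

180.4925 u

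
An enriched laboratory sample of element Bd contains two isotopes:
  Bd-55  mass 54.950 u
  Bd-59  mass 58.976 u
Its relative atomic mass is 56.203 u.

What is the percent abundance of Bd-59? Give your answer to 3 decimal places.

Let x be the fractional abundance of Bd-55; then Bd-59 has abundance 1 − x.
54.950·x + 58.976·(1 − x) = 56.203
(54.950 − 58.976)·x = 56.203 − 58.976
x = -2.773 / -4.026 = 0.68877 → 68.877% Bd-55, 31.123% Bd-59.

31.123%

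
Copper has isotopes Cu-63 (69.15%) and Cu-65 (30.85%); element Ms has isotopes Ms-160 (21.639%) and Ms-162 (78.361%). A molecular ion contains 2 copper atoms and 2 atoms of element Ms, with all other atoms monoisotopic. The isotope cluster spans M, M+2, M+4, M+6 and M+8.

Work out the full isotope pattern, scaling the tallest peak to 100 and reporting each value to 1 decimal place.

5.1 : 41.1 : 100.0 : 66.5 : 13.2

Copper pattern (n=2): 0.47817225 : 0.4266555 : 0.09517225
Element Ms pattern (n=2): 0.04682463 : 0.33913074 : 0.61404463
Convolve the two distributions (both contribute in 2-u steps):
  M: 0.47817225×0.04682463 = 0.022390
  M+2: 0.47817225×0.33913074 + 0.4266555×0.04682463 = 0.182141
  M+4: 0.47817225×0.61404463 + 0.4266555×0.33913074 + 0.09517225×0.04682463 = 0.442768
  M+6: 0.4266555×0.61404463 + 0.09517225×0.33913074 = 0.294261
  M+8: 0.09517225×0.61404463 = 0.058440
Scale to base peak (0.442768) = 100: 5.1 : 41.1 : 100.0 : 66.5 : 13.2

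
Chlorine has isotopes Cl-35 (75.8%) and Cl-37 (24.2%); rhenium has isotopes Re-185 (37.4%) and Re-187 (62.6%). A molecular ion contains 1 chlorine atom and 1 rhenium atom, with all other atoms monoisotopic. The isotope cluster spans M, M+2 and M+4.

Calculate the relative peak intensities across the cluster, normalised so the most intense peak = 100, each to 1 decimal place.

Chlorine pattern (n=1): 0.7580 : 0.2420
Rhenium pattern (n=1): 0.3740 : 0.6260
Convolve the two distributions (both contribute in 2-u steps):
  M: 0.7580×0.3740 = 0.283492
  M+2: 0.7580×0.6260 + 0.2420×0.3740 = 0.565016
  M+4: 0.2420×0.6260 = 0.151492
Scale to base peak (0.565016) = 100: 50.2 : 100.0 : 26.8

50.2 : 100.0 : 26.8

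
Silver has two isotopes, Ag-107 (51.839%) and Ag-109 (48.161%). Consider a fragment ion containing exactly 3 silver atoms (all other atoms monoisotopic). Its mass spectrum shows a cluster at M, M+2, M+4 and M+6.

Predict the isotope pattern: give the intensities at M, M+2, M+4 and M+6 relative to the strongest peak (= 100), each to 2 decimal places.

Each Ag atom is independently Ag-107 (p = 0.51839) or Ag-109 (q = 0.48161); the cluster is the binomial expansion (p + q)^3.
P(M) = 0.51839^3 = 0.139306
P(M+2) = 3 × 0.51839^2 × 0.48161^1 = 0.388267
P(M+4) = 3 × 0.51839^1 × 0.48161^2 = 0.360719
P(M+6) = 0.48161^3 = 0.111709
The M+2 peak is largest (0.388267); scaling to 100 gives 35.88 : 100.00 : 92.90 : 28.77.

35.88 : 100.00 : 92.90 : 28.77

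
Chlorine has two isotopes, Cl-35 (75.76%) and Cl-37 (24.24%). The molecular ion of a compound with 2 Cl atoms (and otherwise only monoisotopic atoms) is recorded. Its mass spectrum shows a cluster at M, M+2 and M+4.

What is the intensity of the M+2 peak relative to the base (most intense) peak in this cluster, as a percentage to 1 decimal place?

64.0%

(0.7576 + 0.2424)^2 gives M 0.5740, M+2 0.3673, M+4 0.0588; the largest is M.
P(M) = C(2,0) × 0.7576^2 × 0.2424^0 = 1 × 0.57395776 × 1.0000 = 0.573958 (base)
P(M+2) = C(2,1) × 0.7576^1 × 0.2424^1 = 2 × 0.7576 × 0.2424 = 0.367284
Relative intensity = 0.367284 / 0.573958 × 100 = 64.0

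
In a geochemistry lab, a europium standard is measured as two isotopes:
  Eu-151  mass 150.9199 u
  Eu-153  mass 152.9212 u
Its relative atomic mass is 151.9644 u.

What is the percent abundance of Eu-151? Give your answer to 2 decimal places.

With x = fraction of Eu-151 (so Eu-153 is 1 − x):
150.9199·x + 152.9212·(1 − x) = 151.9644
(150.9199 − 152.9212)·x = 151.9644 − 152.9212
x = -0.9568 / -2.0013 = 0.47809 → 47.81% Eu-151, 52.19% Eu-153.

47.81%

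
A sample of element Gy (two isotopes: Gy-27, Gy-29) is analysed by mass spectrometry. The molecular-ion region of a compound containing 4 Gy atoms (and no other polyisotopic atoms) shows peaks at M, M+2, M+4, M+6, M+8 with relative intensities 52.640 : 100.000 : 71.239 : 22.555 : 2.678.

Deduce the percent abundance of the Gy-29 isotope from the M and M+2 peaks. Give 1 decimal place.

Write p for the Gy-27 fraction. I(M+2)/I(M) = [C(4,1)·p^3·(1−p)] / p^4 = 4·(1−p)/p = 100.000/52.640 = 1.8997
(1−p)/p = 1.8997/4 = 0.4749  ⇒  p = 1/(1 + 0.4749) = 0.6780
Gy-27: 67.8%, Gy-29: 32.2%.

32.2%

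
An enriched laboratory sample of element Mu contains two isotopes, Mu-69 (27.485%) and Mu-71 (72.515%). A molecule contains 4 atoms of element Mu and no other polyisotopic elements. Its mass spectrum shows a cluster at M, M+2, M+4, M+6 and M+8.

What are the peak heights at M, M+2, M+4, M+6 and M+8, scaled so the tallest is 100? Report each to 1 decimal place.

The 4 Mu atoms are independent, so intensities follow the terms of (0.27485 + 0.72515)^4.
P(M) = 0.27485^4 = 0.005707
P(M+2) = 4 × 0.27485^3 × 0.72515^1 = 0.060225
P(M+4) = 6 × 0.27485^2 × 0.72515^2 = 0.238341
P(M+6) = 4 × 0.27485^1 × 0.72515^3 = 0.419217
P(M+8) = 0.72515^4 = 0.276510
The M+6 peak is largest (0.419217); scaling to 100 gives 1.4 : 14.4 : 56.9 : 100.0 : 66.0.

1.4 : 14.4 : 56.9 : 100.0 : 66.0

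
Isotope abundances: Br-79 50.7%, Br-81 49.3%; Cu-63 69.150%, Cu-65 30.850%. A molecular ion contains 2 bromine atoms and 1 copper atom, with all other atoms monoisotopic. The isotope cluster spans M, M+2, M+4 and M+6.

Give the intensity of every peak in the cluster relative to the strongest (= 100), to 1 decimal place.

Bromine pattern (n=2): 0.257049 : 0.499902 : 0.243049
Copper pattern (n=1): 0.6915 : 0.3085
Convolve the two distributions (both contribute in 2-u steps):
  M: 0.257049×0.6915 = 0.177749
  M+2: 0.257049×0.3085 + 0.499902×0.6915 = 0.424982
  M+4: 0.499902×0.3085 + 0.243049×0.6915 = 0.322288
  M+6: 0.243049×0.3085 = 0.074981
Scale to base peak (0.424982) = 100: 41.8 : 100.0 : 75.8 : 17.6

41.8 : 100.0 : 75.8 : 17.6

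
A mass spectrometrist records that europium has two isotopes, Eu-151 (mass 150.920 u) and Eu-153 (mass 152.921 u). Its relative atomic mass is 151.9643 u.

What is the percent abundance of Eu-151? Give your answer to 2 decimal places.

47.81%

Writing the weighted mean with unknown fraction x of Eu-151:
150.920·x + 152.921·(1 − x) = 151.9643
(150.920 − 152.921)·x = 151.9643 − 152.921
x = -0.9567 / -2.001 = 0.47811 → 47.81% Eu-151, 52.19% Eu-153.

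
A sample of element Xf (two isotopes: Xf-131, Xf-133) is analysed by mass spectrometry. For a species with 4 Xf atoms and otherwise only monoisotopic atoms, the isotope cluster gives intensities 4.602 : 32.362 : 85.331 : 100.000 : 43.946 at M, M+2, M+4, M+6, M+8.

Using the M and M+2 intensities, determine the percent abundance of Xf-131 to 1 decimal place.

Write p for the Xf-131 fraction. I(M+2)/I(M) = [C(4,1)·p^3·(1−p)] / p^4 = 4·(1−p)/p = 32.362/4.602 = 7.0322
(1−p)/p = 7.0322/4 = 1.7580  ⇒  p = 1/(1 + 1.7580) = 0.3626
Xf-131: 36.3%, Xf-133: 63.7%.

36.3%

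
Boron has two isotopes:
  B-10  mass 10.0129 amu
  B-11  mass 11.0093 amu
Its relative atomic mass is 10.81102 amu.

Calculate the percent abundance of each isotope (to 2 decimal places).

Writing the weighted mean with unknown fraction x of B-10:
10.0129·x + 11.0093·(1 − x) = 10.81102
(10.0129 − 11.0093)·x = 10.81102 − 11.0093
x = -0.19828 / -0.9964 = 0.19900 → 19.90% B-10, 80.10% B-11.

B-10: 19.90%, B-11: 80.10%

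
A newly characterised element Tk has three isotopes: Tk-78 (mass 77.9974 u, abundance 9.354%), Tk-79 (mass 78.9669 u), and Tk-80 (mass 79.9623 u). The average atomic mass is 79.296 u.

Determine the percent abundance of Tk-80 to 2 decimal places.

Let x and y be the fractions of Tk-79 and Tk-80. Then x + y = 1 − 0.09354 = 0.90646 and 78.9669x + 79.9623y = 79.296 − 0.09354×77.9974 = 72.000123204.
Substituting: 78.9669x + 79.9623(0.90646 − x) = 72.000123204
(78.9669 − 79.9623)x = -0.482503254  ⇒  x = 0.48473, y = 0.42173
Tk-79: 48.47%, Tk-80: 42.17%.

42.17%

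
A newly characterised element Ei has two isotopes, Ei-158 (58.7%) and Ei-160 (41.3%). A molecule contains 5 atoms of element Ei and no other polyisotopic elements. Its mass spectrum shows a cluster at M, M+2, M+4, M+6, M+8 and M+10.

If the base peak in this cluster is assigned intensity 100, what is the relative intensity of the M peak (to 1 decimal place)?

20.2

Term probabilities: M 0.0697, M+2 0.2452, M+4 0.3450, M+6 0.2427, M+8 0.0854, M+10 0.0120. Base peak = M+4.
P(M+4) = C(5,2) × 0.587^3 × 0.413^2 = 10 × 0.202262 × 0.170569 = 0.344996 (base)
P(M) = C(5,0) × 0.587^5 × 0.413^0 = 1 × 0.06969322 × 1.0000 = 0.069693
Relative intensity = 0.069693 / 0.344996 × 100 = 20.2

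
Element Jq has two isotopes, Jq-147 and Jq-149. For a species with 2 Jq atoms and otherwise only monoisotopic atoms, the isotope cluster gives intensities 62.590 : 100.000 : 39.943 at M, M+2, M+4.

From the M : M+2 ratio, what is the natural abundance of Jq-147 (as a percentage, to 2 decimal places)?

55.59%

If p is the fraction of Jq that is Jq-147, then I(M+2)/I(M) = [C(2,1)·p^1·(1−p)] / p^2 = 2·(1−p)/p = 100.000/62.590 = 1.5977
(1−p)/p = 1.5977/2 = 0.7988  ⇒  p = 1/(1 + 0.7988) = 0.5559
Jq-147: 55.59%, Jq-149: 44.41%.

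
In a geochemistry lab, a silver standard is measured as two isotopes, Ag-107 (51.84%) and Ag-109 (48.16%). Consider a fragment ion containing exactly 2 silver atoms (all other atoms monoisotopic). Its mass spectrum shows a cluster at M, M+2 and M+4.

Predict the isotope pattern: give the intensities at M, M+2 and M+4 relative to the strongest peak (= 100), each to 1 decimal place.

53.8 : 100.0 : 46.5

Each Ag atom is independently Ag-107 (p = 0.5184) or Ag-109 (q = 0.4816); the cluster is the binomial expansion (p + q)^2.
P(M) = 0.5184^2 = 0.268739
P(M+2) = 2 × 0.5184^1 × 0.4816^1 = 0.499323
P(M+4) = 0.4816^2 = 0.231939
The M+2 peak is largest (0.499323); scaling to 100 gives 53.8 : 100.0 : 46.5.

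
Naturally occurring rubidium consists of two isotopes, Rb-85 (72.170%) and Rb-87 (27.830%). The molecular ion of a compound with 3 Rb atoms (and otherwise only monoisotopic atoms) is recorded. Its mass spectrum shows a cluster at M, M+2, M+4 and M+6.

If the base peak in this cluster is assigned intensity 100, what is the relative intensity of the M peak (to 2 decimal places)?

(0.72170 + 0.27830)^3 gives M 0.3759, M+2 0.4349, M+4 0.1677, M+6 0.0216; the largest is M+2.
P(M+2) = C(3,1) × 0.72170^2 × 0.27830^1 = 3 × 0.52085089 × 0.2783 = 0.434858 (base)
P(M) = C(3,0) × 0.72170^3 × 0.27830^0 = 1 × 0.37589809 × 1.0000 = 0.375898
Relative intensity = 0.375898 / 0.434858 × 100 = 86.44

86.44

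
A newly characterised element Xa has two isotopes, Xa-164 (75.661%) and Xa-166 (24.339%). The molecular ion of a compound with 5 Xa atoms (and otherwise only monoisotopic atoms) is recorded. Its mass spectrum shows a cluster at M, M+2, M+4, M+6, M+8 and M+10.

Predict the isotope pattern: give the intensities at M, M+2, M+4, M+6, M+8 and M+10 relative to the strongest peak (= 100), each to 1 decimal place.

62.2 : 100.0 : 64.3 : 20.7 : 3.3 : 0.2

Expanding (0.75661 + 0.24339)^5:
P(M) = 0.75661^5 = 0.247948
P(M+2) = 5 × 0.75661^4 × 0.24339^1 = 0.398805
P(M+4) = 10 × 0.75661^3 × 0.24339^2 = 0.256579
P(M+6) = 10 × 0.75661^2 × 0.24339^3 = 0.082538
P(M+8) = 5 × 0.75661^1 × 0.24339^4 = 0.013276
P(M+10) = 0.24339^5 = 0.000854
The M+2 peak is largest (0.398805); scaling to 100 gives 62.2 : 100.0 : 64.3 : 20.7 : 3.3 : 0.2.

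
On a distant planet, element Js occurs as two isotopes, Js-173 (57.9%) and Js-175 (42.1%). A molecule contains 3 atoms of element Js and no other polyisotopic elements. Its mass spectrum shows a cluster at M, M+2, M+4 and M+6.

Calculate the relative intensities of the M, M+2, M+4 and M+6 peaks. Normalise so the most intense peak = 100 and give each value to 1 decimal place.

Each Js atom is independently Js-173 (p = 0.579) or Js-175 (q = 0.421); the cluster is the binomial expansion (p + q)^3.
P(M) = 0.579^3 = 0.194105
P(M+2) = 3 × 0.579^2 × 0.421^1 = 0.423409
P(M+4) = 3 × 0.579^1 × 0.421^2 = 0.307868
P(M+6) = 0.421^3 = 0.074618
The M+2 peak is largest (0.423409); scaling to 100 gives 45.8 : 100.0 : 72.7 : 17.6.

45.8 : 100.0 : 72.7 : 17.6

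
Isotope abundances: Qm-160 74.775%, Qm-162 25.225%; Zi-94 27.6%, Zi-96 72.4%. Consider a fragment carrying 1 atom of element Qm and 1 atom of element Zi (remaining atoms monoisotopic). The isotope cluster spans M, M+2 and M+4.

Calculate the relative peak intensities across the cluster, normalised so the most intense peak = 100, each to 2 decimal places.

Element Qm pattern (n=1): 0.74775 : 0.25225
Element Zi pattern (n=1): 0.2760 : 0.7240
Convolve the two distributions (both contribute in 2-u steps):
  M: 0.74775×0.2760 = 0.206379
  M+2: 0.74775×0.7240 + 0.25225×0.2760 = 0.610992
  M+4: 0.25225×0.7240 = 0.182629
Scale to base peak (0.610992) = 100: 33.78 : 100.00 : 29.89

33.78 : 100.00 : 29.89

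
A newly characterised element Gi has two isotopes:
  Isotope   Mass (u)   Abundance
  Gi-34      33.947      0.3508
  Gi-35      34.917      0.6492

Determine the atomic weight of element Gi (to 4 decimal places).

Ar = Σ fᵢ·mᵢ = 0.3508 × 33.947 + 0.6492 × 34.917
= 11.90861 + 22.66812 = 34.57673 u

34.5767 u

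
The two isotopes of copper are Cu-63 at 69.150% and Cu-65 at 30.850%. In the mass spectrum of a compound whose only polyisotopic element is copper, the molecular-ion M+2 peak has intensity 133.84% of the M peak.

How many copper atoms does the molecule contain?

With n Cu atoms, P(M+2)/P(M) = C(n,1)·p^(n−1)q / p^n = n·q/p = n · 0.30850/0.69150.
n = 1.3384 × 0.69150/0.30850 = 3.00 ≈ 3

3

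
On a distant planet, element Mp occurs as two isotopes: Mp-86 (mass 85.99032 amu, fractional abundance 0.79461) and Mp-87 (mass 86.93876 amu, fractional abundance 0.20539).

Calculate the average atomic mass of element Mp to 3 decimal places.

Ar = Σ fᵢ·mᵢ = 0.79461 × 85.99032 + 0.20539 × 86.93876
= 68.328768 + 17.856352 = 86.185120 amu

86.185 amu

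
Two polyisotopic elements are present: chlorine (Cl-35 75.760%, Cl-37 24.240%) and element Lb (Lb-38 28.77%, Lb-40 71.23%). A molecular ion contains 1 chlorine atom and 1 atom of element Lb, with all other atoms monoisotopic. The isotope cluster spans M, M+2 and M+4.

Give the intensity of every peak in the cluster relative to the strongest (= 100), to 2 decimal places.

Chlorine pattern (n=1): 0.7576 : 0.2424
Element Lb pattern (n=1): 0.2877 : 0.7123
Convolve the two distributions (both contribute in 2-u steps):
  M: 0.7576×0.2877 = 0.217962
  M+2: 0.7576×0.7123 + 0.2424×0.2877 = 0.609377
  M+4: 0.2424×0.7123 = 0.172662
Scale to base peak (0.609377) = 100: 35.77 : 100.00 : 28.33

35.77 : 100.00 : 28.33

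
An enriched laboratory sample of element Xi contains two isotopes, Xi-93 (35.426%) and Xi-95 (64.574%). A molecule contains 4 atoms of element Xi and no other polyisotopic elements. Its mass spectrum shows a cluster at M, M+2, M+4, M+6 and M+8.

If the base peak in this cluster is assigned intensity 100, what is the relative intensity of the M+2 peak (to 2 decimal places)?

30.10

Term probabilities: M 0.0158, M+2 0.1148, M+4 0.3140, M+6 0.3816, M+8 0.1739. Base peak = M+6.
P(M+6) = C(4,3) × 0.35426^1 × 0.64574^3 = 4 × 0.35426 × 0.26926076 = 0.381553 (base)
P(M+2) = C(4,1) × 0.35426^3 × 0.64574^1 = 4 × 0.04445968 × 0.64574 = 0.114838
Relative intensity = 0.114838 / 0.381553 × 100 = 30.10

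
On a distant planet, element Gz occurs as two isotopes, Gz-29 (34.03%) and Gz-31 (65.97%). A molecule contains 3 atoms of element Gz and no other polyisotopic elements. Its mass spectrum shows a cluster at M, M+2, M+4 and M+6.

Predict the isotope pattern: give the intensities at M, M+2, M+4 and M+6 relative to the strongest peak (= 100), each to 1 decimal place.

Expanding (0.3403 + 0.6597)^3:
P(M) = 0.3403^3 = 0.039408
P(M+2) = 3 × 0.3403^2 × 0.6597^1 = 0.229188
P(M+4) = 3 × 0.3403^1 × 0.6597^2 = 0.444300
P(M+6) = 0.6597^3 = 0.287104
The M+4 peak is largest (0.444300); scaling to 100 gives 8.9 : 51.6 : 100.0 : 64.6.

8.9 : 51.6 : 100.0 : 64.6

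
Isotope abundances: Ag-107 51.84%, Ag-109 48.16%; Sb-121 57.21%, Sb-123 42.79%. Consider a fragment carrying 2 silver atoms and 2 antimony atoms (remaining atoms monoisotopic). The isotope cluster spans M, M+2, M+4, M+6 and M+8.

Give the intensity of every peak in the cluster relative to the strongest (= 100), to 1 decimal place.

Silver pattern (n=2): 0.26873856 : 0.49932288 : 0.23193856
Antimony pattern (n=2): 0.32729841 : 0.48960318 : 0.18309841
Convolve the two distributions (both contribute in 2-u steps):
  M: 0.26873856×0.32729841 = 0.087958
  M+2: 0.26873856×0.48960318 + 0.49932288×0.32729841 = 0.295003
  M+4: 0.26873856×0.18309841 + 0.49932288×0.48960318 + 0.23193856×0.32729841 = 0.369589
  M+6: 0.49932288×0.18309841 + 0.23193856×0.48960318 = 0.204983
  M+8: 0.23193856×0.18309841 = 0.042468
Scale to base peak (0.369589) = 100: 23.8 : 79.8 : 100.0 : 55.5 : 11.5

23.8 : 79.8 : 100.0 : 55.5 : 11.5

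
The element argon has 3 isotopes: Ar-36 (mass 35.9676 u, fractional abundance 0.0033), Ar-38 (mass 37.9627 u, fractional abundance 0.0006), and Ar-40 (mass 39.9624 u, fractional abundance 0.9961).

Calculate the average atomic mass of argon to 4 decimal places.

39.9480 u

The abundance-weighted mean is 0.0033 × 35.9676 + 0.0006 × 37.9627 + 0.9961 × 39.9624
= 0.11869 + 0.02278 + 39.80655 = 39.94802 u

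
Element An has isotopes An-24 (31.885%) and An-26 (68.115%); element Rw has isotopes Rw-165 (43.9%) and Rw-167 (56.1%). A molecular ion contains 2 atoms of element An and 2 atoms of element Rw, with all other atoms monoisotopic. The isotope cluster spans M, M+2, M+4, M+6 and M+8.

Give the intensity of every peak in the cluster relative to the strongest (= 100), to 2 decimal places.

Element An pattern (n=2): 0.10166532 : 0.43436935 : 0.46396532
Element Rw pattern (n=2): 0.192721 : 0.492558 : 0.314721
Convolve the two distributions (both contribute in 2-u steps):
  M: 0.10166532×0.192721 = 0.019593
  M+2: 0.10166532×0.492558 + 0.43436935×0.192721 = 0.133788
  M+4: 0.10166532×0.314721 + 0.43436935×0.492558 + 0.46396532×0.192721 = 0.335364
  M+6: 0.43436935×0.314721 + 0.46396532×0.492558 = 0.365235
  M+8: 0.46396532×0.314721 = 0.146020
Scale to base peak (0.365235) = 100: 5.36 : 36.63 : 91.82 : 100.00 : 39.98

5.36 : 36.63 : 91.82 : 100.00 : 39.98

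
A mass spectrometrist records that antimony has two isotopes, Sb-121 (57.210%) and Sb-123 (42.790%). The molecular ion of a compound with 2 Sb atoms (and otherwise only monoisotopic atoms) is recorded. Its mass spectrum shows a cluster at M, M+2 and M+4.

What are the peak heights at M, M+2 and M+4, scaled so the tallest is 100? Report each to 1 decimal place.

Expanding (0.57210 + 0.42790)^2:
P(M) = 0.57210^2 = 0.327298
P(M+2) = 2 × 0.57210^1 × 0.42790^1 = 0.489603
P(M+4) = 0.42790^2 = 0.183098
The M+2 peak is largest (0.489603); scaling to 100 gives 66.8 : 100.0 : 37.4.

66.8 : 100.0 : 37.4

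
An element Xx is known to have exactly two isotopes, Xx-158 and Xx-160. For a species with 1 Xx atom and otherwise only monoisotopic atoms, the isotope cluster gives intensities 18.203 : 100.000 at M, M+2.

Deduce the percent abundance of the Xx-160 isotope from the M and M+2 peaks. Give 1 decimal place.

If p is the fraction of Xx that is Xx-158, then I(M+2)/I(M) = [C(1,1)·p^0·(1−p)] / p^1 = 1·(1−p)/p = 100.000/18.203 = 5.4936
(1−p)/p = 5.4936/1 = 5.4936  ⇒  p = 1/(1 + 5.4936) = 0.1540
Xx-158: 15.4%, Xx-160: 84.6%.

84.6%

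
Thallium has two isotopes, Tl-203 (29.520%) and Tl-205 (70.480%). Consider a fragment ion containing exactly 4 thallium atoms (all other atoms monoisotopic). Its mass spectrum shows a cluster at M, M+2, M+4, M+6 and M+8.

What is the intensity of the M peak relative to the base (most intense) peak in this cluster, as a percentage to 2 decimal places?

1.84%

Binomial terms of (0.29520 + 0.70480)^4: M 0.0076, M+2 0.0725, M+4 0.2597, M+6 0.4134, M+8 0.2468 → M+6 is the base peak.
P(M+6) = C(4,3) × 0.29520^1 × 0.70480^3 = 4 × 0.2952 × 0.35010449 = 0.413403 (base)
P(M) = C(4,0) × 0.29520^4 × 0.70480^0 = 1 × 0.00759391 × 1.0000 = 0.007594
Relative intensity = 0.007594 / 0.413403 × 100 = 1.84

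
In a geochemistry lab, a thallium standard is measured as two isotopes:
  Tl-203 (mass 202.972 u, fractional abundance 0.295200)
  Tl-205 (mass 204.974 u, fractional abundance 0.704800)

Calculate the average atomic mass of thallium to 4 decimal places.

Weight each isotope mass by its fractional abundance: 0.295200 × 202.972 + 0.704800 × 204.974
= 59.91733 + 144.46568 = 204.38301 u

204.3830 u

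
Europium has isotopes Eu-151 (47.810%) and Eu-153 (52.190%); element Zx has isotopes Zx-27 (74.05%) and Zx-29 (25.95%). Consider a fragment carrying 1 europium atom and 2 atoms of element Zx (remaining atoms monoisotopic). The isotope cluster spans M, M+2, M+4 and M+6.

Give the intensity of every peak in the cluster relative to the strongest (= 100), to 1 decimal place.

Europium pattern (n=1): 0.4781 : 0.5219
Element Zx pattern (n=2): 0.54834025 : 0.3843195 : 0.06734025
Convolve the two distributions (both contribute in 2-u steps):
  M: 0.4781×0.54834025 = 0.262161
  M+2: 0.4781×0.3843195 + 0.5219×0.54834025 = 0.469922
  M+4: 0.4781×0.06734025 + 0.5219×0.3843195 = 0.232772
  M+6: 0.5219×0.06734025 = 0.035145
Scale to base peak (0.469922) = 100: 55.8 : 100.0 : 49.5 : 7.5

55.8 : 100.0 : 49.5 : 7.5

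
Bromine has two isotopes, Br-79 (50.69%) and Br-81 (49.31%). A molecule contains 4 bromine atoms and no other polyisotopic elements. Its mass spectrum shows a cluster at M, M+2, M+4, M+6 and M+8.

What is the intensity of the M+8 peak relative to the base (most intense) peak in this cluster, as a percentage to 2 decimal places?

15.77%

Term probabilities: M 0.0660, M+2 0.2569, M+4 0.3749, M+6 0.2431, M+8 0.0591. Base peak = M+4.
P(M+4) = C(4,2) × 0.5069^2 × 0.4931^2 = 6 × 0.25694761 × 0.24314761 = 0.374857 (base)
P(M+8) = C(4,4) × 0.5069^0 × 0.4931^4 = 1 × 1.0000 × 0.05912076 = 0.059121
Relative intensity = 0.059121 / 0.374857 × 100 = 15.77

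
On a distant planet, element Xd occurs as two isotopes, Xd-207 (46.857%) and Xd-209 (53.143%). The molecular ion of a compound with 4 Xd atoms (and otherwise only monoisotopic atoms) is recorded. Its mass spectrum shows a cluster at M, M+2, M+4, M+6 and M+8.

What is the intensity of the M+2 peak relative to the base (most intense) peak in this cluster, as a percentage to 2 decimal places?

(0.46857 + 0.53143)^4 gives M 0.0482, M+2 0.2187, M+4 0.3720, M+6 0.2813, M+8 0.0798; the largest is M+4.
P(M+4) = C(4,2) × 0.46857^2 × 0.53143^2 = 6 × 0.21955784 × 0.28241784 = 0.372042 (base)
P(M+2) = C(4,1) × 0.46857^3 × 0.53143^1 = 4 × 0.10287822 × 0.53143 = 0.218690
Relative intensity = 0.218690 / 0.372042 × 100 = 58.78

58.78%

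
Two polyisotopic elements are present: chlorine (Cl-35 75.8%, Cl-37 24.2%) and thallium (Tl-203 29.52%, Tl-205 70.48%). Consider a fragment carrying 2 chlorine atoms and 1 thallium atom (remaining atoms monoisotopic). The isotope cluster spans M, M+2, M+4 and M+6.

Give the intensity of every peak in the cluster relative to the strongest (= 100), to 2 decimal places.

33.05 : 100.00 : 53.75 : 8.04

Chlorine pattern (n=2): 0.574564 : 0.366872 : 0.058564
Thallium pattern (n=1): 0.2952 : 0.7048
Convolve the two distributions (both contribute in 2-u steps):
  M: 0.574564×0.2952 = 0.169611
  M+2: 0.574564×0.7048 + 0.366872×0.2952 = 0.513253
  M+4: 0.366872×0.7048 + 0.058564×0.2952 = 0.275859
  M+6: 0.058564×0.7048 = 0.041276
Scale to base peak (0.513253) = 100: 33.05 : 100.00 : 53.75 : 8.04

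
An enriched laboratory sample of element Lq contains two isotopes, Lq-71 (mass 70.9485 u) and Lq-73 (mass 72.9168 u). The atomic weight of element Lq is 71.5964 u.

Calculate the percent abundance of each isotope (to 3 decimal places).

With x = fraction of Lq-71 (so Lq-73 is 1 − x):
70.9485·x + 72.9168·(1 − x) = 71.5964
(70.9485 − 72.9168)·x = 71.5964 − 72.9168
x = -1.3204 / -1.9683 = 0.67083 → 67.083% Lq-71, 32.917% Lq-73.

Lq-71: 67.083%, Lq-73: 32.917%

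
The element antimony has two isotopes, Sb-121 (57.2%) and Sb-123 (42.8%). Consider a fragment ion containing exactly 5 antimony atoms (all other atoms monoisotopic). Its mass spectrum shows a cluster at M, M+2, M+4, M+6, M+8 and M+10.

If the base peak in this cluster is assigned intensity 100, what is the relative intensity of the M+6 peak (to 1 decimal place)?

Term probabilities: M 0.0612, M+2 0.2291, M+4 0.3428, M+6 0.2565, M+8 0.0960, M+10 0.0144. Base peak = M+4.
P(M+4) = C(5,2) × 0.572^3 × 0.428^2 = 10 × 0.18714925 × 0.183184 = 0.342827 (base)
P(M+6) = C(5,3) × 0.572^2 × 0.428^3 = 10 × 0.327184 × 0.07840275 = 0.256521
Relative intensity = 0.256521 / 0.342827 × 100 = 74.8

74.8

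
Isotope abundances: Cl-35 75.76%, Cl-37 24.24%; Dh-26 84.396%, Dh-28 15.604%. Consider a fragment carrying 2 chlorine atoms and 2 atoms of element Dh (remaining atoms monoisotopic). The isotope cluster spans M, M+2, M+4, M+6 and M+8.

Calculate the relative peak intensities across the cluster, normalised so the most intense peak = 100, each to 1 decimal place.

99.0 : 100.0 : 37.0 : 5.9 : 0.3

Chlorine pattern (n=2): 0.57395776 : 0.36728448 : 0.05875776
Element Dh pattern (n=2): 0.71226848 : 0.26338304 : 0.02434848
Convolve the two distributions (both contribute in 2-u steps):
  M: 0.57395776×0.71226848 = 0.408812
  M+2: 0.57395776×0.26338304 + 0.36728448×0.71226848 = 0.412776
  M+4: 0.57395776×0.02434848 + 0.36728448×0.26338304 + 0.05875776×0.71226848 = 0.152563
  M+6: 0.36728448×0.02434848 + 0.05875776×0.26338304 = 0.024419
  M+8: 0.05875776×0.02434848 = 0.001431
Scale to base peak (0.412776) = 100: 99.0 : 100.0 : 37.0 : 5.9 : 0.3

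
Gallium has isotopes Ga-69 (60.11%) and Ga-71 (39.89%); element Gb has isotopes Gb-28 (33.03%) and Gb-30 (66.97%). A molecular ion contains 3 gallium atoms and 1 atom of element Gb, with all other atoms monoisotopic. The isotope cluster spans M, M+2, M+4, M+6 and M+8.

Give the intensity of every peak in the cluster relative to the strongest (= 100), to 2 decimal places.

18.66 : 75.00 : 100.00 : 55.45 : 11.06

Gallium pattern (n=3): 0.21719018 : 0.43239309 : 0.28694328 : 0.06347345
Element Gb pattern (n=1): 0.3303 : 0.6697
Convolve the two distributions (both contribute in 2-u steps):
  M: 0.21719018×0.3303 = 0.071738
  M+2: 0.21719018×0.6697 + 0.43239309×0.3303 = 0.288272
  M+4: 0.43239309×0.6697 + 0.28694328×0.3303 = 0.384351
  M+6: 0.28694328×0.6697 + 0.06347345×0.3303 = 0.213131
  M+8: 0.06347345×0.6697 = 0.042508
Scale to base peak (0.384351) = 100: 18.66 : 75.00 : 100.00 : 55.45 : 11.06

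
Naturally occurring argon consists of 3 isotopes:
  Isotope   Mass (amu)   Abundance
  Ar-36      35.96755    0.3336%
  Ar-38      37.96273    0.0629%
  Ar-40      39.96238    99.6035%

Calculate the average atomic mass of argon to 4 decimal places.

39.9478 amu

Weight each isotope mass by its fractional abundance: 0.003336 × 35.96755 + 0.000629 × 37.96273 + 0.996035 × 39.96238
= 0.119988 + 0.023879 + 39.803929 = 39.947796 amu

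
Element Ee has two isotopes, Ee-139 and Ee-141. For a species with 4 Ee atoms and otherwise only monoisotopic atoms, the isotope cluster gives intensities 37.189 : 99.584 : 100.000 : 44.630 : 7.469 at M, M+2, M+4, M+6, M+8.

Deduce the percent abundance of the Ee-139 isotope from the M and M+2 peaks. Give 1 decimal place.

59.9%

Write p for the Ee-139 fraction. I(M+2)/I(M) = [C(4,1)·p^3·(1−p)] / p^4 = 4·(1−p)/p = 99.584/37.189 = 2.6778
(1−p)/p = 2.6778/4 = 0.6694  ⇒  p = 1/(1 + 0.6694) = 0.5990
Ee-139: 59.9%, Ee-141: 40.1%.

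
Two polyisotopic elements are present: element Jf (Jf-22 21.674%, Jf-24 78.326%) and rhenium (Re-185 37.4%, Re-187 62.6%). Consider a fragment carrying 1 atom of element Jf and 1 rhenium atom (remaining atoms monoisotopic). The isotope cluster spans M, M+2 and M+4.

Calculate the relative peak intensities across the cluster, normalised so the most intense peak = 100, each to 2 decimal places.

Element Jf pattern (n=1): 0.21674 : 0.78326
Rhenium pattern (n=1): 0.3740 : 0.6260
Convolve the two distributions (both contribute in 2-u steps):
  M: 0.21674×0.3740 = 0.081061
  M+2: 0.21674×0.6260 + 0.78326×0.3740 = 0.428618
  M+4: 0.78326×0.6260 = 0.490321
Scale to base peak (0.490321) = 100: 16.53 : 87.42 : 100.00

16.53 : 87.42 : 100.00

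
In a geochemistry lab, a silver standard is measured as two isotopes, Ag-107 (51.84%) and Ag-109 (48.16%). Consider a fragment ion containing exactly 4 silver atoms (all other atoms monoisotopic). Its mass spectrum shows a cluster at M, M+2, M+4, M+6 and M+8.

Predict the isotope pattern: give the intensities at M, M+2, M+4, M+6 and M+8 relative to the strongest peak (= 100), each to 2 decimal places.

Expanding (0.5184 + 0.4816)^4:
P(M) = 0.5184^4 = 0.072220
P(M+2) = 4 × 0.5184^3 × 0.4816^1 = 0.268375
P(M+4) = 6 × 0.5184^2 × 0.4816^2 = 0.373985
P(M+6) = 4 × 0.5184^1 × 0.4816^3 = 0.231624
P(M+8) = 0.4816^4 = 0.053795
The M+4 peak is largest (0.373985); scaling to 100 gives 19.31 : 71.76 : 100.00 : 61.93 : 14.38.

19.31 : 71.76 : 100.00 : 61.93 : 14.38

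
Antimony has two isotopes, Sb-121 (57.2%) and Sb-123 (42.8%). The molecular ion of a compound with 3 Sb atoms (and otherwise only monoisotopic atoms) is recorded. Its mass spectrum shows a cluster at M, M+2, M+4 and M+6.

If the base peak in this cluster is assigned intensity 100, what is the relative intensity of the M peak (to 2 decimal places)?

Term probabilities: M 0.1871, M+2 0.4201, M+4 0.3143, M+6 0.0784. Base peak = M+2.
P(M+2) = C(3,1) × 0.572^2 × 0.428^1 = 3 × 0.327184 × 0.4280 = 0.420104 (base)
P(M) = C(3,0) × 0.572^3 × 0.428^0 = 1 × 0.18714925 × 1.0000 = 0.187149
Relative intensity = 0.187149 / 0.420104 × 100 = 44.55

44.55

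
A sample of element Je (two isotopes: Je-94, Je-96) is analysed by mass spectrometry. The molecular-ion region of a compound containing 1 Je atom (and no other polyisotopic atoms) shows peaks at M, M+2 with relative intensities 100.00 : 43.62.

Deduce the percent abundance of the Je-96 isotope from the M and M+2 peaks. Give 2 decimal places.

30.37%

Let p = fractional abundance of Je-94. I(M+2)/I(M) = [C(1,1)·p^0·(1−p)] / p^1 = 1·(1−p)/p = 43.62/100.00 = 0.4362
(1−p)/p = 0.4362/1 = 0.4362  ⇒  p = 1/(1 + 0.4362) = 0.6963
Je-94: 69.63%, Je-96: 30.37%.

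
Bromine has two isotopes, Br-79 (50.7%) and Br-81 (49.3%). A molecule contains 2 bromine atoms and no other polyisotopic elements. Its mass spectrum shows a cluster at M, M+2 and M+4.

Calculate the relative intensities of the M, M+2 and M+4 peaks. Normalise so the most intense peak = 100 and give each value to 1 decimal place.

51.4 : 100.0 : 48.6

Expanding (0.507 + 0.493)^2:
P(M) = 0.507^2 = 0.257049
P(M+2) = 2 × 0.507^1 × 0.493^1 = 0.499902
P(M+4) = 0.493^2 = 0.243049
The M+2 peak is largest (0.499902); scaling to 100 gives 51.4 : 100.0 : 48.6.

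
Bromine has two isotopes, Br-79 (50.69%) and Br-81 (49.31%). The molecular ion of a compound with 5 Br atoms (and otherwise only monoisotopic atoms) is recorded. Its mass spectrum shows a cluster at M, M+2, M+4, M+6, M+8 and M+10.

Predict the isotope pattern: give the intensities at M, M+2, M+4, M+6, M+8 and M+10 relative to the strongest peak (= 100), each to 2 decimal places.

Each Br atom is independently Br-79 (p = 0.5069) or Br-81 (q = 0.4931); the cluster is the binomial expansion (p + q)^5.
P(M) = 0.5069^5 = 0.033467
P(M+2) = 5 × 0.5069^4 × 0.4931^1 = 0.162777
P(M+4) = 10 × 0.5069^3 × 0.4931^2 = 0.316692
P(M+6) = 10 × 0.5069^2 × 0.4931^3 = 0.308070
P(M+8) = 5 × 0.5069^1 × 0.4931^4 = 0.149842
P(M+10) = 0.4931^5 = 0.029152
The M+4 peak is largest (0.316692); scaling to 100 gives 10.57 : 51.40 : 100.00 : 97.28 : 47.31 : 9.21.

10.57 : 51.40 : 100.00 : 97.28 : 47.31 : 9.21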